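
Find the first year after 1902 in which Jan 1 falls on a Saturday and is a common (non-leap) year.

Jan 1 advances by 2 weekdays after a leap year and by 1 after a common year.
1902: Jan 1 is Wednesday.
1903: Thursday
1904: Friday (leap)
1905: Sunday
1906: Monday
1907: Tuesday
1908: Wednesday (leap)
1909: Friday
1910: Saturday
1910 begins on a Saturday and is a common year.

1910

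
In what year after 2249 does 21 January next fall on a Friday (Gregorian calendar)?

From one year to the next, a fixed date's weekday advances by 1, or by 2 when a Feb 29 lies between the two dates.
2249: January 21 is Sunday.
2250: Monday (+1)
2251: Tuesday (+1)
2252: Wednesday (+1)
2253: Friday (+2)
21 January falls on a Friday in 2253.

2253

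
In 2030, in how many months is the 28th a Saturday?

Check the 28th of each month of 2030: Jan 28: Mon, Feb 28: Thu, Mar 28: Thu, Apr 28: Sun, May 28: Tue, Jun 28: Fri, Jul 28: Sun, Aug 28: Wed, Sep 28: Sat, Oct 28: Mon, Nov 28: Thu, Dec 28: Sat.
Saturday occurs in September, December — 2 months.

2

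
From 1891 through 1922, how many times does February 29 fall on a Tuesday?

1

Leap years in 1891–1922: 7 of them.
Feb 29 weekday advances by 5 (mod 7) from one leap year to the next four years later (or differs when a century non-leap intervenes).
Leap-day weekdays: 1892:Mon 1896:Sat 1904:Mon 1908:Sat 1912:Thu 1916:Tue✓ 1920:Sun
Tuesday: 1916 → 1.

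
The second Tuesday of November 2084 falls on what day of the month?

November 1, 2084 is a Wednesday, so the first Tuesday is the 7th.
The second Tuesday is 7 + 7 = 14.

14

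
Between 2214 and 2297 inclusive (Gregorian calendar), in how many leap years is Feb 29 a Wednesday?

Leap years in 2214–2297: 21 of them.
Feb 29 weekday advances by 5 (mod 7) from one leap year to the next four years later (or differs when a century non-leap intervenes).
Leap-day weekdays: 2216:Thu 2220:Tue 2224:Sun 2228:Fri 2232:Wed✓ 2236:Mon 2240:Sat 2244:Thu 2248:Tue 2252:Sun 2256:Fri 2260:Wed✓ 2264:Mon 2268:Sat 2272:Thu 2276:Tue 2280:Sun 2284:Fri 2288:Wed✓ 2292:Mon 2296:Sat
Wednesday: 2232, 2260, 2288 → 3.

3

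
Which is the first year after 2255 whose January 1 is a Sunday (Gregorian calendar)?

Jan 1 advances by 2 weekdays after a leap year and by 1 after a common year.
2255: Jan 1 is Monday.
2256: Tuesday (leap)
2257: Thursday
2258: Friday
2259: Saturday
2260: Sunday (leap)
2260 begins on a Sunday

2260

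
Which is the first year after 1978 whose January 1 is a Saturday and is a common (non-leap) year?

Jan 1 advances by 2 weekdays after a leap year and by 1 after a common year.
1978: Jan 1 is Sunday.
1979: Monday
1980: Tuesday (leap)
1981: Thursday
1982: Friday
1983: Saturday
1983 begins on a Saturday and is a common year.

1983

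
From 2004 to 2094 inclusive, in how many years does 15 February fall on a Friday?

13

Track 15 February's weekday year by year (advancing +1, or +2 across a Feb 29):
  2004: Sun  2005: Tue (+2)  2006: Wed (+1)  2007: Thu (+1)  2008: Fri (+1) ✓
  2009: Sun (+2)  2010: Mon (+1)  2011: Tue (+1)  2012: Wed (+1)  2013: Fri (+2) ✓
  2014: Sat (+1)  2015: Sun (+1)  2016: Mon (+1)  2017: Wed (+2)  … (63 more years) …
  2081: Sat (+2)  2082: Sun (+1)  2083: Mon (+1)  2084: Tue (+1)  2085: Thu (+2)
  2086: Fri (+1) ✓  2087: Sat (+1)  2088: Sun (+1)  2089: Tue (+2)  2090: Wed (+1)
  2091: Thu (+1)  2092: Fri (+1) ✓  2093: Sun (+2)  2094: Mon (+1)
Friday years: 2008, 2013, 2019, 2030, 2036, 2041, 2047, 2058, 2064, 2069, 2075, 2086, 2092 — 13 in total.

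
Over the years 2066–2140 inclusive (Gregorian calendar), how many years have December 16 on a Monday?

10

Track December 16's weekday year by year (advancing +1, or +2 across a Feb 29):
  2066: Thu  2067: Fri (+1)  2068: Sun (+2)  2069: Mon (+1) ✓  2070: Tue (+1)
  2071: Wed (+1)  2072: Fri (+2)  2073: Sat (+1)  2074: Sun (+1)  2075: Mon (+1) ✓
  2076: Wed (+2)  2077: Thu (+1)  2078: Fri (+1)  2079: Sat (+1)  … (47 more years) …
  2127: Tue (+1)  2128: Thu (+2)  2129: Fri (+1)  2130: Sat (+1)  2131: Sun (+1)
  2132: Tue (+2)  2133: Wed (+1)  2134: Thu (+1)  2135: Fri (+1)  2136: Sun (+2)
  2137: Mon (+1) ✓  2138: Tue (+1)  2139: Wed (+1)  2140: Fri (+2)
Monday years: 2069, 2075, 2080, 2086, 2097, 2109, 2115, 2120, 2126, 2137 — 10 in total.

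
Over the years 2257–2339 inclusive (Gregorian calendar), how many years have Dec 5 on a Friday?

Track Dec 5's weekday year by year (advancing +1, or +2 across a Feb 29):
  2257: Sat  2258: Sun (+1)  2259: Mon (+1)  2260: Wed (+2)  2261: Thu (+1)
  2262: Fri (+1) ✓  2263: Sat (+1)  2264: Mon (+2)  2265: Tue (+1)  2266: Wed (+1)
  2267: Thu (+1)  2268: Sat (+2)  2269: Sun (+1)  2270: Mon (+1)  … (55 more years) …
  2326: Sun (+1)  2327: Mon (+1)  2328: Wed (+2)  2329: Thu (+1)  2330: Fri (+1) ✓
  2331: Sat (+1)  2332: Mon (+2)  2333: Tue (+1)  2334: Wed (+1)  2335: Thu (+1)
  2336: Sat (+2)  2337: Sun (+1)  2338: Mon (+1)  2339: Tue (+1)
Friday years: 2262, 2273, 2279, 2284, 2290, 2302, 2313, 2319, 2324, 2330 — 10 in total.

10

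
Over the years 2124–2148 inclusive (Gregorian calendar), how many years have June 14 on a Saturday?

3

Track June 14's weekday year by year (advancing +1, or +2 across a Feb 29):
  2124: Wed  2125: Thu (+1)  2126: Fri (+1)  2127: Sat (+1) ✓  2128: Mon (+2)
  2129: Tue (+1)  2130: Wed (+1)  2131: Thu (+1)  2132: Sat (+2) ✓  2133: Sun (+1)
  2134: Mon (+1)  2135: Tue (+1)  2136: Thu (+2)  2137: Fri (+1)  2138: Sat (+1) ✓
  2139: Sun (+1)  2140: Tue (+2)  2141: Wed (+1)  2142: Thu (+1)  2143: Fri (+1)
  2144: Sun (+2)  2145: Mon (+1)  2146: Tue (+1)  2147: Wed (+1)  2148: Fri (+2)
Saturday years: 2127, 2132, 2138 — 3 in total.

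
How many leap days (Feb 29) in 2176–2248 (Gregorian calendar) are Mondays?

Leap years in 2176–2248: 18 of them.
Feb 29 weekday advances by 5 (mod 7) from one leap year to the next four years later (or differs when a century non-leap intervenes).
Leap-day weekdays: 2176:Thu 2180:Tue 2184:Sun 2188:Fri 2192:Wed 2196:Mon✓ 2204:Wed 2208:Mon✓ 2212:Sat 2216:Thu 2220:Tue 2224:Sun 2228:Fri 2232:Wed 2236:Mon✓ 2240:Sat 2244:Thu 2248:Tue
Monday: 2196, 2208, 2236 → 3.

3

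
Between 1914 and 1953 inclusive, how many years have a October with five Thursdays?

17

October has 31 days; it has five Thursdays when Thursday falls among the first (month-length − 28) days — i.e. when October 1 is one of Thursday/Wednesday/Tuesday.
October 1 by year: 1914:Thu✓ 1915:Fri 1916:Sun 1917:Mon 1918:Tue✓ 1919:Wed✓ 1920:Fri 1921:Sat 1922:Sun 1923:Mon 1924:Wed✓ 1925:Thu✓ 1926:Fri 1927:Sat 1928:Mon …(10 more)… 1939:Sun 1940:Tue✓ 1941:Wed✓ 1942:Thu✓ 1943:Fri 1944:Sun 1945:Mon 1946:Tue✓ 1947:Wed✓ 1948:Fri 1949:Sat 1950:Sun 1951:Mon 1952:Wed✓ 1953:Thu✓
Years with five Thursdays: 1914, 1918, 1919, 1924, 1925, 1929, 1930, 1931, 1935, 1936, 1940, 1941, 1942, 1946, 1947, 1952, 1953 → 17.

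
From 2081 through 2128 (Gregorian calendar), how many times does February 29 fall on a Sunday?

2

Leap years in 2081–2128: 11 of them.
Feb 29 weekday advances by 5 (mod 7) from one leap year to the next four years later (or differs when a century non-leap intervenes).
Leap-day weekdays: 2084:Tue 2088:Sun✓ 2092:Fri 2096:Wed 2104:Fri 2108:Wed 2112:Mon 2116:Sat 2120:Thu 2124:Tue 2128:Sun✓
Sunday: 2088, 2128 → 2.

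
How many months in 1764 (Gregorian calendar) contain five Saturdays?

4

A month of length L has five Saturdays iff its first Saturday is on day ≤ L−28 (so day 1–3 in a 31-day month, 1–2 in a 30-day month, day 1 in a leap February).
Checking each month of 1764: Jan starts Sun (31d); Feb starts Wed (29d); Mar starts Thu (31d) ✓; Apr starts Sun (30d); May starts Tue (31d); Jun starts Fri (30d) ✓; Jul starts Sun (31d); Aug starts Wed (31d); Sep starts Sat (30d) ✓; Oct starts Mon (31d); Nov starts Thu (30d); Dec starts Sat (31d) ✓.
Five-Saturday months: March, June, September, December → 4.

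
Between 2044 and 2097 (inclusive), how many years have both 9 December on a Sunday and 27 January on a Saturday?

Check each year's weekday for 9 December and 27 January:
  2044: Fri/Wed  2045: Sat/Fri  2046: Sun/Sat ✓  2047: Mon/Sun  2048: Wed/Mon  2049: Thu/Wed  2050: Fri/Thu  2051: Sat/Fri  2052: Mon/Sat  2053: Tue/Mon  2054: Wed/Tue  2055: Thu/Wed  2056: Sat/Thu  2057: Sun/Sat ✓  …(26 more)…  2084: Sat/Thu  2085: Sun/Sat ✓  2086: Mon/Sun  2087: Tue/Mon  2088: Thu/Tue  2089: Fri/Thu  2090: Sat/Fri  2091: Sun/Sat ✓  2092: Tue/Sun  2093: Wed/Tue  2094: Thu/Wed  2095: Fri/Thu  2096: Sun/Fri  2097: Mon/Sun
Both conditions hold in: 2046, 2057, 2063, 2074, 2085, 2091 — 6.

6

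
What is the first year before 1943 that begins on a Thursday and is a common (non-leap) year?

Jan 1 advances by 2 weekdays after a leap year and by 1 after a common year.
1943: Jan 1 is Friday.
1942: Thursday
1942 begins on a Thursday and is a common year.

1942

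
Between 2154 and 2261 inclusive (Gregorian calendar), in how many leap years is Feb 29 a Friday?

4

Leap years in 2154–2261: 26 of them.
Feb 29 weekday advances by 5 (mod 7) from one leap year to the next four years later (or differs when a century non-leap intervenes).
Leap-day weekdays: 2156:Sun 2160:Fri✓ 2164:Wed 2168:Mon 2172:Sat 2176:Thu 2180:Tue 2184:Sun 2188:Fri✓ 2192:Wed 2196:Mon 2204:Wed 2208:Mon 2212:Sat 2216:Thu 2220:Tue 2224:Sun 2228:Fri✓ 2232:Wed 2236:Mon 2240:Sat 2244:Thu 2248:Tue 2252:Sun 2256:Fri✓ 2260:Wed
Friday: 2160, 2188, 2228, 2256 → 4.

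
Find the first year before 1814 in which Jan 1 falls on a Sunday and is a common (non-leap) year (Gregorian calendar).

1809

Jan 1 advances by 2 weekdays after a leap year and by 1 after a common year.
1814: Jan 1 is Saturday.
1813: Friday
1812: Wednesday (leap)
1811: Tuesday
1810: Monday
1809: Sunday
1809 begins on a Sunday and is a common year.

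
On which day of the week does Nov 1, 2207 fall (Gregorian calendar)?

January 1, 2207 is a Thursday.
November 1 is day 305 of the year, i.e. 304 days after Jan 1.
304 mod 7 = 3, so advance 3 weekdays from Thursday: Sunday.

Sunday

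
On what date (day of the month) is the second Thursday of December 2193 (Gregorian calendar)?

December 1, 2193 is a Sunday, so the first Thursday is the 5th.
The second Thursday is 5 + 7 = 12.

12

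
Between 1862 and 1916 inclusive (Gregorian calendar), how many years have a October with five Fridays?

23

October has 31 days; it has five Fridays when Friday falls among the first (month-length − 28) days — i.e. when October 1 is one of Friday/Thursday/Wednesday.
October 1 by year: 1862:Wed✓ 1863:Thu✓ 1864:Sat 1865:Sun 1866:Mon 1867:Tue 1868:Thu✓ 1869:Fri✓ 1870:Sat 1871:Sun 1872:Tue 1873:Wed✓ 1874:Thu✓ 1875:Fri✓ 1876:Sun …(25 more)… 1902:Wed✓ 1903:Thu✓ 1904:Sat 1905:Sun 1906:Mon 1907:Tue 1908:Thu✓ 1909:Fri✓ 1910:Sat 1911:Sun 1912:Tue 1913:Wed✓ 1914:Thu✓ 1915:Fri✓ 1916:Sun
Years with five Fridays: 1862, 1863, 1868, 1869, 1873, 1874, 1875, 1879, 1880, 1884, 1885, 1886, 1890, 1891, 1896, 1897, 1902, 1903, 1908, 1909, 1913, 1914, 1915 → 23.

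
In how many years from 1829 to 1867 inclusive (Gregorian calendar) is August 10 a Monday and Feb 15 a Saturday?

1

Check each year's weekday for August 10 and Feb 15:
  1829: Mon/Sun  1830: Tue/Mon  1831: Wed/Tue  1832: Fri/Wed  1833: Sat/Fri  1834: Sun/Sat  1835: Mon/Sun  1836: Wed/Mon  1837: Thu/Wed  1838: Fri/Thu  1839: Sat/Fri  1840: Mon/Sat ✓  1841: Tue/Mon  1842: Wed/Tue  …(11 more)…  1854: Thu/Wed  1855: Fri/Thu  1856: Sun/Fri  1857: Mon/Sun  1858: Tue/Mon  1859: Wed/Tue  1860: Fri/Wed  1861: Sat/Fri  1862: Sun/Sat  1863: Mon/Sun  1864: Wed/Mon  1865: Thu/Wed  1866: Fri/Thu  1867: Sat/Fri
Both conditions hold in: 1840 — 1.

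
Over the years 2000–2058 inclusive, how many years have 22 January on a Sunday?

8

Track 22 January's weekday year by year (advancing +1, or +2 across a Feb 29):
  2000: Sat  2001: Mon (+2)  2002: Tue (+1)  2003: Wed (+1)  2004: Thu (+1)
  2005: Sat (+2)  2006: Sun (+1) ✓  2007: Mon (+1)  2008: Tue (+1)  2009: Thu (+2)
  2010: Fri (+1)  2011: Sat (+1)  2012: Sun (+1) ✓  2013: Tue (+2)  … (31 more years) …
  2045: Sun (+2) ✓  2046: Mon (+1)  2047: Tue (+1)  2048: Wed (+1)  2049: Fri (+2)
  2050: Sat (+1)  2051: Sun (+1) ✓  2052: Mon (+1)  2053: Wed (+2)  2054: Thu (+1)
  2055: Fri (+1)  2056: Sat (+1)  2057: Mon (+2)  2058: Tue (+1)
Sunday years: 2006, 2012, 2017, 2023, 2034, 2040, 2045, 2051 — 8 in total.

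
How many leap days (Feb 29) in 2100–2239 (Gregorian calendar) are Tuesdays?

Leap years in 2100–2239: 33 of them.
Feb 29 weekday advances by 5 (mod 7) from one leap year to the next four years later (or differs when a century non-leap intervenes).
Leap-day weekdays: 2104:Fri 2108:Wed 2112:Mon 2116:Sat 2120:Thu 2124:Tue✓ 2128:Sun 2132:Fri 2136:Wed 2140:Mon 2144:Sat 2148:Thu 2152:Tue✓ …(7 more)… 2184:Sun 2188:Fri 2192:Wed 2196:Mon 2204:Wed 2208:Mon 2212:Sat 2216:Thu 2220:Tue✓ 2224:Sun 2228:Fri 2232:Wed 2236:Mon
Tuesday: 2124, 2152, 2180, 2220 → 4.

4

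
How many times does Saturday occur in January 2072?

5

January 2072 has 31 days and begins on Friday.
The first Saturday is January 2.
Saturdays fall on 2, 9, 16, 23, 30 — that's 5.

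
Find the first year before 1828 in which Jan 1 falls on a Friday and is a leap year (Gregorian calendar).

1808

Jan 1 advances by 2 weekdays after a leap year and by 1 after a common year.
1828: Jan 1 is Tuesday (leap).
1827: Monday
1826: Sunday
1825: Saturday
1824: Thursday (leap)
1823: Wednesday
1822: Tuesday
1821: Monday
1820: Saturday (leap)
1819: Friday
1818: Thursday
1817: Wednesday
1816: Monday (leap)
1815: Sunday
1814: Saturday
1813: Friday
1812: Wednesday (leap)
1811: Tuesday
1810: Monday
1809: Sunday
1808: Friday (leap)
1808 begins on a Friday and is a leap year.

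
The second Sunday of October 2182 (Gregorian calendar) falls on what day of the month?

October 1, 2182 is a Tuesday, so the first Sunday is the 6th.
The second Sunday is 6 + 7 = 13.

13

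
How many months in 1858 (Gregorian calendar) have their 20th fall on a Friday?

Check the 20th of each month of 1858: Jan 20: Wed, Feb 20: Sat, Mar 20: Sat, Apr 20: Tue, May 20: Thu, Jun 20: Sun, Jul 20: Tue, Aug 20: Fri, Sep 20: Mon, Oct 20: Wed, Nov 20: Sat, Dec 20: Mon.
Friday occurs in August — 1 month.

1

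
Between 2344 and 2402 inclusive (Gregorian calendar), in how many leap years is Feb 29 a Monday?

Leap years in 2344–2402: 15 of them.
Feb 29 weekday advances by 5 (mod 7) from one leap year to the next four years later (or differs when a century non-leap intervenes).
Leap-day weekdays: 2344:Tue 2348:Sun 2352:Fri 2356:Wed 2360:Mon✓ 2364:Sat 2368:Thu 2372:Tue 2376:Sun 2380:Fri 2384:Wed 2388:Mon✓ 2392:Sat 2396:Thu 2400:Tue
Monday: 2360, 2388 → 2.

2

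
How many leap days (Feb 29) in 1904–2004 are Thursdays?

4

Leap years in 1904–2004: 26 of them.
Feb 29 weekday advances by 5 (mod 7) from one leap year to the next four years later (or differs when a century non-leap intervenes).
Leap-day weekdays: 1904:Mon 1908:Sat 1912:Thu✓ 1916:Tue 1920:Sun 1924:Fri 1928:Wed 1932:Mon 1936:Sat 1940:Thu✓ 1944:Tue 1948:Sun 1952:Fri 1956:Wed 1960:Mon 1964:Sat 1968:Thu✓ 1972:Tue 1976:Sun 1980:Fri 1984:Wed 1988:Mon 1992:Sat 1996:Thu✓ 2000:Tue 2004:Sun
Thursday: 1912, 1940, 1968, 1996 → 4.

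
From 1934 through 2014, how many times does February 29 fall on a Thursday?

Leap years in 1934–2014: 20 of them.
Feb 29 weekday advances by 5 (mod 7) from one leap year to the next four years later (or differs when a century non-leap intervenes).
Leap-day weekdays: 1936:Sat 1940:Thu✓ 1944:Tue 1948:Sun 1952:Fri 1956:Wed 1960:Mon 1964:Sat 1968:Thu✓ 1972:Tue 1976:Sun 1980:Fri 1984:Wed 1988:Mon 1992:Sat 1996:Thu✓ 2000:Tue 2004:Sun 2008:Fri 2012:Wed
Thursday: 1940, 1968, 1996 → 3.

3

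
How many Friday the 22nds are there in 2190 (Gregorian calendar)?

Check the 22nd of each month of 2190: Jan 22: Fri, Feb 22: Mon, Mar 22: Mon, Apr 22: Thu, May 22: Sat, Jun 22: Tue, Jul 22: Thu, Aug 22: Sun, Sep 22: Wed, Oct 22: Fri, Nov 22: Mon, Dec 22: Wed.
Friday occurs in January, October — 2 months.

2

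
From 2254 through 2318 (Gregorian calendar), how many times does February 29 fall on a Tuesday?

Leap years in 2254–2318: 15 of them.
Feb 29 weekday advances by 5 (mod 7) from one leap year to the next four years later (or differs when a century non-leap intervenes).
Leap-day weekdays: 2256:Fri 2260:Wed 2264:Mon 2268:Sat 2272:Thu 2276:Tue✓ 2280:Sun 2284:Fri 2288:Wed 2292:Mon 2296:Sat 2304:Mon 2308:Sat 2312:Thu 2316:Tue✓
Tuesday: 2276, 2316 → 2.

2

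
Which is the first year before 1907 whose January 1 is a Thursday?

Jan 1 advances by 2 weekdays after a leap year and by 1 after a common year.
1907: Jan 1 is Tuesday.
1906: Monday
1905: Sunday
1904: Friday (leap)
1903: Thursday
1903 begins on a Thursday

1903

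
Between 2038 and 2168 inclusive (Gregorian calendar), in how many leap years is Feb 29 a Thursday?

4

Leap years in 2038–2168: 32 of them.
Feb 29 weekday advances by 5 (mod 7) from one leap year to the next four years later (or differs when a century non-leap intervenes).
Leap-day weekdays: 2040:Wed 2044:Mon 2048:Sat 2052:Thu✓ 2056:Tue 2060:Sun 2064:Fri 2068:Wed 2072:Mon 2076:Sat 2080:Thu✓ 2084:Tue 2088:Sun …(6 more)… 2120:Thu✓ 2124:Tue 2128:Sun 2132:Fri 2136:Wed 2140:Mon 2144:Sat 2148:Thu✓ 2152:Tue 2156:Sun 2160:Fri 2164:Wed 2168:Mon
Thursday: 2052, 2080, 2120, 2148 → 4.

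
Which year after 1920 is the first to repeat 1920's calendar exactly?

1948

Two years share a calendar iff Jan 1 falls on the same weekday and both are leap or both are common. 1920: Jan 1 is Thursday, leap year.
1921: Jan 1 Saturday, common
1922: Jan 1 Sunday, common
1923: Jan 1 Monday, common
1924: Jan 1 Tuesday, leap
1925: Jan 1 Thursday, common
1926: Jan 1 Friday, common
1927: Jan 1 Saturday, common
1928: Jan 1 Sunday, leap
1929: Jan 1 Tuesday, common
1930: Jan 1 Wednesday, common
1931: Jan 1 Thursday, common
1932: Jan 1 Friday, leap
1933: Jan 1 Sunday, common
1934: Jan 1 Monday, common
1935: Jan 1 Tuesday, common
1936: Jan 1 Wednesday, leap
1937: Jan 1 Friday, common
1938: Jan 1 Saturday, common
1939: Jan 1 Sunday, common
1940: Jan 1 Monday, leap
1941: Jan 1 Wednesday, common
1942: Jan 1 Thursday, common
1943: Jan 1 Friday, common
1944: Jan 1 Saturday, leap
1945: Jan 1 Monday, common
1946: Jan 1 Tuesday, common
1947: Jan 1 Wednesday, common
1948: Jan 1 Thursday, leap
1948 matches on both conditions.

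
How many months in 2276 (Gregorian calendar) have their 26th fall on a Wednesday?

3

Check the 26th of each month of 2276: Jan 26: Wed, Feb 26: Sat, Mar 26: Sun, Apr 26: Wed, May 26: Fri, Jun 26: Mon, Jul 26: Wed, Aug 26: Sat, Sep 26: Tue, Oct 26: Thu, Nov 26: Sun, Dec 26: Tue.
Wednesday occurs in January, April, July — 3 months.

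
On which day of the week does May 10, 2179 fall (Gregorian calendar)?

Monday

January 1, 2179 is a Friday.
May 10 is day 130 of the year, i.e. 129 days after Jan 1.
129 mod 7 = 3, so advance 3 weekdays from Friday: Monday.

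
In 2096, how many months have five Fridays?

4

A month of length L has five Fridays iff its first Friday is on day ≤ L−28 (so day 1–3 in a 31-day month, 1–2 in a 30-day month, day 1 in a leap February).
Checking each month of 2096: Jan starts Sun (31d); Feb starts Wed (29d); Mar starts Thu (31d) ✓; Apr starts Sun (30d); May starts Tue (31d); Jun starts Fri (30d) ✓; Jul starts Sun (31d); Aug starts Wed (31d) ✓; Sep starts Sat (30d); Oct starts Mon (31d); Nov starts Thu (30d) ✓; Dec starts Sat (31d).
Five-Friday months: March, June, August, November → 4.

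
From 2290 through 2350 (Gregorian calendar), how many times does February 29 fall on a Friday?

1

Leap years in 2290–2350: 14 of them.
Feb 29 weekday advances by 5 (mod 7) from one leap year to the next four years later (or differs when a century non-leap intervenes).
Leap-day weekdays: 2292:Mon 2296:Sat 2304:Mon 2308:Sat 2312:Thu 2316:Tue 2320:Sun 2324:Fri✓ 2328:Wed 2332:Mon 2336:Sat 2340:Thu 2344:Tue 2348:Sun
Friday: 2324 → 1.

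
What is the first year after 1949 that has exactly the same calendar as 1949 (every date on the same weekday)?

1955

Two years share a calendar iff Jan 1 falls on the same weekday and both are leap or both are common. 1949: Jan 1 is Saturday, common year.
1950: Jan 1 Sunday, common
1951: Jan 1 Monday, common
1952: Jan 1 Tuesday, leap
1953: Jan 1 Thursday, common
1954: Jan 1 Friday, common
1955: Jan 1 Saturday, common
1955 matches on both conditions.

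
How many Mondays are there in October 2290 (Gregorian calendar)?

4

October 2290 has 31 days and begins on Wednesday.
The first Monday is October 6.
Mondays fall on 6, 13, 20, 27 — that's 4.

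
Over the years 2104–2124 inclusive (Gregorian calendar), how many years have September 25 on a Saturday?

3

Track September 25's weekday year by year (advancing +1, or +2 across a Feb 29):
  2104: Thu  2105: Fri (+1)  2106: Sat (+1) ✓  2107: Sun (+1)  2108: Tue (+2)
  2109: Wed (+1)  2110: Thu (+1)  2111: Fri (+1)  2112: Sun (+2)  2113: Mon (+1)
  2114: Tue (+1)  2115: Wed (+1)  2116: Fri (+2)  2117: Sat (+1) ✓  2118: Sun (+1)
  2119: Mon (+1)  2120: Wed (+2)  2121: Thu (+1)  2122: Fri (+1)  2123: Sat (+1) ✓
  2124: Mon (+2)
Saturday years: 2106, 2117, 2123 — 3 in total.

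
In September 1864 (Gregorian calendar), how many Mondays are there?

September 1864 has 30 days and begins on Thursday.
The first Monday is September 5.
Mondays fall on 5, 12, 19, 26 — that's 4.

4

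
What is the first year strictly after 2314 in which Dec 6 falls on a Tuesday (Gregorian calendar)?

From one year to the next, a fixed date's weekday advances by 1, or by 2 when a Feb 29 lies between the two dates.
2314: December 6 is Sunday.
2315: Monday (+1)
2316: Wednesday (+2)
2317: Thursday (+1)
2318: Friday (+1)
2319: Saturday (+1)
2320: Monday (+2)
2321: Tuesday (+1)
Dec 6 falls on a Tuesday in 2321.

2321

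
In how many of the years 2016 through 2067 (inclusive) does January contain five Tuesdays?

January has 31 days; it has five Tuesdays when Tuesday falls among the first (month-length − 28) days — i.e. when January 1 is one of Tuesday/Monday/Sunday.
January 1 by year: 2016:Fri 2017:Sun✓ 2018:Mon✓ 2019:Tue✓ 2020:Wed 2021:Fri 2022:Sat 2023:Sun✓ 2024:Mon✓ 2025:Wed 2026:Thu 2027:Fri 2028:Sat 2029:Mon✓ 2030:Tue✓ …(22 more)… 2053:Wed 2054:Thu 2055:Fri 2056:Sat 2057:Mon✓ 2058:Tue✓ 2059:Wed 2060:Thu 2061:Sat 2062:Sun✓ 2063:Mon✓ 2064:Tue✓ 2065:Thu 2066:Fri 2067:Sat
Years with five Tuesdays: 2017, 2018, 2019, 2023, 2024, 2029, 2030, 2034, 2035, 2036, 2040, 2041, 2045, 2046, 2047, 2051, 2052, 2057, 2058, 2062, 2063, 2064 → 22.

22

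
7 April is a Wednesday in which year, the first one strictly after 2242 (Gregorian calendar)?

2247

From one year to the next, a fixed date's weekday advances by 1, or by 2 when a Feb 29 lies between the two dates.
2242: April 7 is Thursday.
2243: Friday (+1)
2244: Sunday (+2)
2245: Monday (+1)
2246: Tuesday (+1)
2247: Wednesday (+1)
7 April falls on a Wednesday in 2247.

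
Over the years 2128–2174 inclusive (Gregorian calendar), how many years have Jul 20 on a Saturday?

Track Jul 20's weekday year by year (advancing +1, or +2 across a Feb 29):
  2128: Tue  2129: Wed (+1)  2130: Thu (+1)  2131: Fri (+1)  2132: Sun (+2)
  2133: Mon (+1)  2134: Tue (+1)  2135: Wed (+1)  2136: Fri (+2)  2137: Sat (+1) ✓
  2138: Sun (+1)  2139: Mon (+1)  2140: Wed (+2)  2141: Thu (+1)  … (19 more years) …
  2161: Mon (+1)  2162: Tue (+1)  2163: Wed (+1)  2164: Fri (+2)  2165: Sat (+1) ✓
  2166: Sun (+1)  2167: Mon (+1)  2168: Wed (+2)  2169: Thu (+1)  2170: Fri (+1)
  2171: Sat (+1) ✓  2172: Mon (+2)  2173: Tue (+1)  2174: Wed (+1)
Saturday years: 2137, 2143, 2148, 2154, 2165, 2171 — 6 in total.

6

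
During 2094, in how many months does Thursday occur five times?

A month of length L has five Thursdays iff its first Thursday is on day ≤ L−28 (so day 1–3 in a 31-day month, 1–2 in a 30-day month, day 1 in a leap February).
Checking each month of 2094: Jan starts Fri (31d); Feb starts Mon (28d); Mar starts Mon (31d); Apr starts Thu (30d) ✓; May starts Sat (31d); Jun starts Tue (30d); Jul starts Thu (31d) ✓; Aug starts Sun (31d); Sep starts Wed (30d) ✓; Oct starts Fri (31d); Nov starts Mon (30d); Dec starts Wed (31d) ✓.
Five-Thursday months: April, July, September, December → 4.

4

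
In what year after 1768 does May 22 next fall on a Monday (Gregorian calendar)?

From one year to the next, a fixed date's weekday advances by 1, or by 2 when a Feb 29 lies between the two dates.
1768: May 22 is Sunday.
1769: Monday (+1)
May 22 falls on a Monday in 1769.

1769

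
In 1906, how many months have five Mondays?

A month of length L has five Mondays iff its first Monday is on day ≤ L−28 (so day 1–3 in a 31-day month, 1–2 in a 30-day month, day 1 in a leap February).
Checking each month of 1906: Jan starts Mon (31d) ✓; Feb starts Thu (28d); Mar starts Thu (31d); Apr starts Sun (30d) ✓; May starts Tue (31d); Jun starts Fri (30d); Jul starts Sun (31d) ✓; Aug starts Wed (31d); Sep starts Sat (30d); Oct starts Mon (31d) ✓; Nov starts Thu (30d); Dec starts Sat (31d) ✓.
Five-Monday months: January, April, July, October, December → 5.

5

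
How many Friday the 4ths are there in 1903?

Check the 4th of each month of 1903: Jan 4: Sun, Feb 4: Wed, Mar 4: Wed, Apr 4: Sat, May 4: Mon, Jun 4: Thu, Jul 4: Sat, Aug 4: Tue, Sep 4: Fri, Oct 4: Sun, Nov 4: Wed, Dec 4: Fri.
Friday occurs in September, December — 2 months.

2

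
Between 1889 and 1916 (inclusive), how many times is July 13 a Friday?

Track July 13's weekday year by year (advancing +1, or +2 across a Feb 29):
  1889: Sat  1890: Sun (+1)  1891: Mon (+1)  1892: Wed (+2)  1893: Thu (+1)
  1894: Fri (+1) ✓  1895: Sat (+1)  1896: Mon (+2)  1897: Tue (+1)  1898: Wed (+1)
  1899: Thu (+1)  1900: Fri (+1) ✓  1901: Sat (+1)  1902: Sun (+1)  1903: Mon (+1)
  1904: Wed (+2)  1905: Thu (+1)  1906: Fri (+1) ✓  1907: Sat (+1)  1908: Mon (+2)
  1909: Tue (+1)  1910: Wed (+1)  1911: Thu (+1)  1912: Sat (+2)  1913: Sun (+1)
  1914: Mon (+1)  1915: Tue (+1)  1916: Thu (+2)
Friday years: 1894, 1900, 1906 — 3 in total.

3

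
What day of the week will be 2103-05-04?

Friday

January 1, 2103 is a Monday.
May 4 is day 124 of the year, i.e. 123 days after Jan 1.
123 mod 7 = 4, so advance 4 weekdays from Monday: Friday.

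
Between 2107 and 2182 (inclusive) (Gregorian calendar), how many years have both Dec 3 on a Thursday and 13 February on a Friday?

8

Check each year's weekday for Dec 3 and 13 February:
  2107: Sat/Sun  2108: Mon/Mon  2109: Tue/Wed  2110: Wed/Thu  2111: Thu/Fri ✓  2112: Sat/Sat  2113: Sun/Mon  2114: Mon/Tue  2115: Tue/Wed  2116: Thu/Thu  2117: Fri/Sat  2118: Sat/Sun  2119: Sun/Mon  2120: Tue/Tue  …(48 more)…  2169: Sun/Mon  2170: Mon/Tue  2171: Tue/Wed  2172: Thu/Thu  2173: Fri/Sat  2174: Sat/Sun  2175: Sun/Mon  2176: Tue/Tue  2177: Wed/Thu  2178: Thu/Fri ✓  2179: Fri/Sat  2180: Sun/Sun  2181: Mon/Tue  2182: Tue/Wed
Both conditions hold in: 2111, 2122, 2133, 2139, 2150, 2161, 2167, 2178 — 8.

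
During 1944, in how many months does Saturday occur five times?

A month of length L has five Saturdays iff its first Saturday is on day ≤ L−28 (so day 1–3 in a 31-day month, 1–2 in a 30-day month, day 1 in a leap February).
Checking each month of 1944: Jan starts Sat (31d) ✓; Feb starts Tue (29d); Mar starts Wed (31d); Apr starts Sat (30d) ✓; May starts Mon (31d); Jun starts Thu (30d); Jul starts Sat (31d) ✓; Aug starts Tue (31d); Sep starts Fri (30d) ✓; Oct starts Sun (31d); Nov starts Wed (30d); Dec starts Fri (31d) ✓.
Five-Saturday months: January, April, July, September, December → 5.

5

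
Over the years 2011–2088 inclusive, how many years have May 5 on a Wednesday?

Track May 5's weekday year by year (advancing +1, or +2 across a Feb 29):
  2011: Thu  2012: Sat (+2)  2013: Sun (+1)  2014: Mon (+1)  2015: Tue (+1)
  2016: Thu (+2)  2017: Fri (+1)  2018: Sat (+1)  2019: Sun (+1)  2020: Tue (+2)
  2021: Wed (+1) ✓  2022: Thu (+1)  2023: Fri (+1)  2024: Sun (+2)  … (50 more years) …
  2075: Sun (+1)  2076: Tue (+2)  2077: Wed (+1) ✓  2078: Thu (+1)  2079: Fri (+1)
  2080: Sun (+2)  2081: Mon (+1)  2082: Tue (+1)  2083: Wed (+1) ✓  2084: Fri (+2)
  2085: Sat (+1)  2086: Sun (+1)  2087: Mon (+1)  2088: Wed (+2) ✓
Wednesday years: 2021, 2027, 2032, 2038, 2049, 2055, 2060, 2066, 2077, 2083, 2088 — 11 in total.

11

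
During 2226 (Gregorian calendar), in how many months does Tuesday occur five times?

A month of length L has five Tuesdays iff its first Tuesday is on day ≤ L−28 (so day 1–3 in a 31-day month, 1–2 in a 30-day month, day 1 in a leap February).
Checking each month of 2226: Jan starts Sun (31d) ✓; Feb starts Wed (28d); Mar starts Wed (31d); Apr starts Sat (30d); May starts Mon (31d) ✓; Jun starts Thu (30d); Jul starts Sat (31d); Aug starts Tue (31d) ✓; Sep starts Fri (30d); Oct starts Sun (31d) ✓; Nov starts Wed (30d); Dec starts Fri (31d).
Five-Tuesday months: January, May, August, October → 4.

4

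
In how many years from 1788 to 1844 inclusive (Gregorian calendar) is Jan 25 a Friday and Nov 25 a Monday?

7

Check each year's weekday for Jan 25 and Nov 25:
  1788: Fri/Tue  1789: Sun/Wed  1790: Mon/Thu  1791: Tue/Fri  1792: Wed/Sun  1793: Fri/Mon ✓  1794: Sat/Tue  1795: Sun/Wed  1796: Mon/Fri  1797: Wed/Sat  1798: Thu/Sun  1799: Fri/Mon ✓  1800: Sat/Tue  1801: Sun/Wed  …(29 more)…  1831: Tue/Fri  1832: Wed/Sun  1833: Fri/Mon ✓  1834: Sat/Tue  1835: Sun/Wed  1836: Mon/Fri  1837: Wed/Sat  1838: Thu/Sun  1839: Fri/Mon ✓  1840: Sat/Wed  1841: Mon/Thu  1842: Tue/Fri  1843: Wed/Sat  1844: Thu/Mon
Both conditions hold in: 1793, 1799, 1805, 1811, 1822, 1833, 1839 — 7.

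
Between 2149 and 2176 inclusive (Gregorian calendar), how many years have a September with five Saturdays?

8

September has 30 days; it has five Saturdays when Saturday falls among the first (month-length − 28) days — i.e. when September 1 is one of Saturday/Friday.
September 1 by year: 2149:Mon 2150:Tue 2151:Wed 2152:Fri✓ 2153:Sat✓ 2154:Sun 2155:Mon 2156:Wed 2157:Thu 2158:Fri✓ 2159:Sat✓ 2160:Mon 2161:Tue 2162:Wed 2163:Thu 2164:Sat✓ 2165:Sun 2166:Mon 2167:Tue 2168:Thu 2169:Fri✓ 2170:Sat✓ 2171:Sun 2172:Tue 2173:Wed 2174:Thu 2175:Fri✓ 2176:Sun
Years with five Saturdays: 2152, 2153, 2158, 2159, 2164, 2169, 2170, 2175 → 8.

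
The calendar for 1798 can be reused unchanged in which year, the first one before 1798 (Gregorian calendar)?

1787

Two years share a calendar iff Jan 1 falls on the same weekday and both are leap or both are common. 1798: Jan 1 is Monday, common year.
1797: Jan 1 Sunday, common
1796: Jan 1 Friday, leap
1795: Jan 1 Thursday, common
1794: Jan 1 Wednesday, common
1793: Jan 1 Tuesday, common
1792: Jan 1 Sunday, leap
1791: Jan 1 Saturday, common
1790: Jan 1 Friday, common
1789: Jan 1 Thursday, common
1788: Jan 1 Tuesday, leap
1787: Jan 1 Monday, common
1787 matches on both conditions.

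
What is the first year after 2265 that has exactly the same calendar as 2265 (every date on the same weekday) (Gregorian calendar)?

Two years share a calendar iff Jan 1 falls on the same weekday and both are leap or both are common. 2265: Jan 1 is Sunday, common year.
2266: Jan 1 Monday, common
2267: Jan 1 Tuesday, common
2268: Jan 1 Wednesday, leap
2269: Jan 1 Friday, common
2270: Jan 1 Saturday, common
2271: Jan 1 Sunday, common
2271 matches on both conditions.

2271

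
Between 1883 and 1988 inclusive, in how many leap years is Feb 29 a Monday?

Leap years in 1883–1988: 26 of them.
Feb 29 weekday advances by 5 (mod 7) from one leap year to the next four years later (or differs when a century non-leap intervenes).
Leap-day weekdays: 1884:Fri 1888:Wed 1892:Mon✓ 1896:Sat 1904:Mon✓ 1908:Sat 1912:Thu 1916:Tue 1920:Sun 1924:Fri 1928:Wed 1932:Mon✓ 1936:Sat 1940:Thu 1944:Tue 1948:Sun 1952:Fri 1956:Wed 1960:Mon✓ 1964:Sat 1968:Thu 1972:Tue 1976:Sun 1980:Fri 1984:Wed 1988:Mon✓
Monday: 1892, 1904, 1932, 1960, 1988 → 5.

5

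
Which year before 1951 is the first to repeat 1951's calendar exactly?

Two years share a calendar iff Jan 1 falls on the same weekday and both are leap or both are common. 1951: Jan 1 is Monday, common year.
1950: Jan 1 Sunday, common
1949: Jan 1 Saturday, common
1948: Jan 1 Thursday, leap
1947: Jan 1 Wednesday, common
1946: Jan 1 Tuesday, common
1945: Jan 1 Monday, common
1945 matches on both conditions.

1945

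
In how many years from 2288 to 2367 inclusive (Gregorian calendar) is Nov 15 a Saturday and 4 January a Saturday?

8

Check each year's weekday for Nov 15 and 4 January:
  2288: Thu/Wed  2289: Fri/Fri  2290: Sat/Sat ✓  2291: Sun/Sun  2292: Tue/Mon  2293: Wed/Wed  2294: Thu/Thu  2295: Fri/Fri  2296: Sun/Sat  2297: Mon/Mon  2298: Tue/Tue  2299: Wed/Wed  2300: Thu/Thu  2301: Fri/Fri  …(52 more)…  2354: Mon/Mon  2355: Tue/Tue  2356: Thu/Wed  2357: Fri/Fri  2358: Sat/Sat ✓  2359: Sun/Sun  2360: Tue/Mon  2361: Wed/Wed  2362: Thu/Thu  2363: Fri/Fri  2364: Sun/Sat  2365: Mon/Mon  2366: Tue/Tue  2367: Wed/Wed
Both conditions hold in: 2290, 2302, 2313, 2319, 2330, 2341, 2347, 2358 — 8.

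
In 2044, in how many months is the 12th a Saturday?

Check the 12th of each month of 2044: Jan 12: Tue, Feb 12: Fri, Mar 12: Sat, Apr 12: Tue, May 12: Thu, Jun 12: Sun, Jul 12: Tue, Aug 12: Fri, Sep 12: Mon, Oct 12: Wed, Nov 12: Sat, Dec 12: Mon.
Saturday occurs in March, November — 2 months.

2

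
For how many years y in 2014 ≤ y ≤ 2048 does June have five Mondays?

June has 30 days; it has five Mondays when Monday falls among the first (month-length − 28) days — i.e. when June 1 is one of Monday/Sunday.
June 1 by year: 2014:Sun✓ 2015:Mon✓ 2016:Wed 2017:Thu 2018:Fri 2019:Sat 2020:Mon✓ 2021:Tue 2022:Wed 2023:Thu 2024:Sat 2025:Sun✓ 2026:Mon✓ 2027:Tue 2028:Thu …(5 more)… 2034:Thu 2035:Fri 2036:Sun✓ 2037:Mon✓ 2038:Tue 2039:Wed 2040:Fri 2041:Sat 2042:Sun✓ 2043:Mon✓ 2044:Wed 2045:Thu 2046:Fri 2047:Sat 2048:Mon✓
Years with five Mondays: 2014, 2015, 2020, 2025, 2026, 2031, 2036, 2037, 2042, 2043, 2048 → 11.

11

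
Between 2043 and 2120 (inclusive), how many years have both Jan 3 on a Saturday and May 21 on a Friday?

Check each year's weekday for Jan 3 and May 21:
  2043: Sat/Thu  2044: Sun/Sat  2045: Tue/Sun  2046: Wed/Mon  2047: Thu/Tue  2048: Fri/Thu  2049: Sun/Fri  2050: Mon/Sat  2051: Tue/Sun  2052: Wed/Tue  2053: Fri/Wed  2054: Sat/Thu  2055: Sun/Fri  2056: Mon/Sun  …(50 more)…  2107: Mon/Sat  2108: Tue/Mon  2109: Thu/Tue  2110: Fri/Wed  2111: Sat/Thu  2112: Sun/Sat  2113: Tue/Sun  2114: Wed/Mon  2115: Thu/Tue  2116: Fri/Thu  2117: Sun/Fri  2118: Mon/Sat  2119: Tue/Sun  2120: Wed/Tue
Both conditions hold in: 2060, 2088 — 2.

2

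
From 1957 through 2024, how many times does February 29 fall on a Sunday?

2

Leap years in 1957–2024: 17 of them.
Feb 29 weekday advances by 5 (mod 7) from one leap year to the next four years later (or differs when a century non-leap intervenes).
Leap-day weekdays: 1960:Mon 1964:Sat 1968:Thu 1972:Tue 1976:Sun✓ 1980:Fri 1984:Wed 1988:Mon 1992:Sat 1996:Thu 2000:Tue 2004:Sun✓ 2008:Fri 2012:Wed 2016:Mon 2020:Sat 2024:Thu
Sunday: 1976, 2004 → 2.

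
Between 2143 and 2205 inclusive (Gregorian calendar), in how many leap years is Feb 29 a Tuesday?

Leap years in 2143–2205: 15 of them.
Feb 29 weekday advances by 5 (mod 7) from one leap year to the next four years later (or differs when a century non-leap intervenes).
Leap-day weekdays: 2144:Sat 2148:Thu 2152:Tue✓ 2156:Sun 2160:Fri 2164:Wed 2168:Mon 2172:Sat 2176:Thu 2180:Tue✓ 2184:Sun 2188:Fri 2192:Wed 2196:Mon 2204:Wed
Tuesday: 2152, 2180 → 2.

2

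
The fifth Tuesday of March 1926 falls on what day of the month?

March 1, 1926 is a Monday, so the first Tuesday is the 2nd.
The fifth Tuesday is 2 + 28 = 30.

30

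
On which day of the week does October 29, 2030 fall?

January 1, 2030 is a Tuesday.
October 29 is day 302 of the year, i.e. 301 days after Jan 1.
301 mod 7 = 0, so advance 0 weekdays from Tuesday: Tuesday.

Tuesday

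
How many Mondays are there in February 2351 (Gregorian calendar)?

February 2351 has 28 days and begins on Thursday.
The first Monday is February 5.
Mondays fall on 5, 12, 19, 26 — that's 4.

4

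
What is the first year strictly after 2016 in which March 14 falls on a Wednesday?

2018

From one year to the next, a fixed date's weekday advances by 1, or by 2 when a Feb 29 lies between the two dates.
2016: March 14 is Monday.
2017: Tuesday (+1)
2018: Wednesday (+1)
March 14 falls on a Wednesday in 2018.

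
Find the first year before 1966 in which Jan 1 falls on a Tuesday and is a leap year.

Jan 1 advances by 2 weekdays after a leap year and by 1 after a common year.
1966: Jan 1 is Saturday.
1965: Friday
1964: Wednesday (leap)
1963: Tuesday
1962: Monday
1961: Sunday
1960: Friday (leap)
1959: Thursday
1958: Wednesday
1957: Tuesday
1956: Sunday (leap)
1955: Saturday
1954: Friday
1953: Thursday
1952: Tuesday (leap)
1952 begins on a Tuesday and is a leap year.

1952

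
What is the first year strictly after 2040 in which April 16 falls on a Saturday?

From one year to the next, a fixed date's weekday advances by 1, or by 2 when a Feb 29 lies between the two dates.
2040: April 16 is Monday.
2041: Tuesday (+1)
2042: Wednesday (+1)
2043: Thursday (+1)
2044: Saturday (+2)
April 16 falls on a Saturday in 2044.

2044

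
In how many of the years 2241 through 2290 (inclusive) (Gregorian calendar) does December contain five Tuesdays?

December has 31 days; it has five Tuesdays when Tuesday falls among the first (month-length − 28) days — i.e. when December 1 is one of Tuesday/Monday/Sunday.
December 1 by year: 2241:Wed 2242:Thu 2243:Fri 2244:Sun✓ 2245:Mon✓ 2246:Tue✓ 2247:Wed 2248:Fri 2249:Sat 2250:Sun✓ 2251:Mon✓ 2252:Wed 2253:Thu 2254:Fri 2255:Sat …(20 more)… 2276:Fri 2277:Sat 2278:Sun✓ 2279:Mon✓ 2280:Wed 2281:Thu 2282:Fri 2283:Sat 2284:Mon✓ 2285:Tue✓ 2286:Wed 2287:Thu 2288:Sat 2289:Sun✓ 2290:Mon✓
Years with five Tuesdays: 2244, 2245, 2246, 2250, 2251, 2256, 2257, 2261, 2262, 2263, 2267, 2268, 2272, 2273, 2274, 2278, 2279, 2284, 2285, 2289, 2290 → 21.

21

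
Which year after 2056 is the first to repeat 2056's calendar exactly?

Two years share a calendar iff Jan 1 falls on the same weekday and both are leap or both are common. 2056: Jan 1 is Saturday, leap year.
2057: Jan 1 Monday, common
2058: Jan 1 Tuesday, common
2059: Jan 1 Wednesday, common
2060: Jan 1 Thursday, leap
2061: Jan 1 Saturday, common
2062: Jan 1 Sunday, common
2063: Jan 1 Monday, common
2064: Jan 1 Tuesday, leap
2065: Jan 1 Thursday, common
2066: Jan 1 Friday, common
2067: Jan 1 Saturday, common
2068: Jan 1 Sunday, leap
2069: Jan 1 Tuesday, common
2070: Jan 1 Wednesday, common
2071: Jan 1 Thursday, common
2072: Jan 1 Friday, leap
2073: Jan 1 Sunday, common
2074: Jan 1 Monday, common
2075: Jan 1 Tuesday, common
2076: Jan 1 Wednesday, leap
2077: Jan 1 Friday, common
2078: Jan 1 Saturday, common
2079: Jan 1 Sunday, common
2080: Jan 1 Monday, leap
2081: Jan 1 Wednesday, common
2082: Jan 1 Thursday, common
2083: Jan 1 Friday, common
2084: Jan 1 Saturday, leap
2084 matches on both conditions.

2084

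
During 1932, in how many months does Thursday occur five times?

4

A month of length L has five Thursdays iff its first Thursday is on day ≤ L−28 (so day 1–3 in a 31-day month, 1–2 in a 30-day month, day 1 in a leap February).
Checking each month of 1932: Jan starts Fri (31d); Feb starts Mon (29d); Mar starts Tue (31d) ✓; Apr starts Fri (30d); May starts Sun (31d); Jun starts Wed (30d) ✓; Jul starts Fri (31d); Aug starts Mon (31d); Sep starts Thu (30d) ✓; Oct starts Sat (31d); Nov starts Tue (30d); Dec starts Thu (31d) ✓.
Five-Thursday months: March, June, September, December → 4.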